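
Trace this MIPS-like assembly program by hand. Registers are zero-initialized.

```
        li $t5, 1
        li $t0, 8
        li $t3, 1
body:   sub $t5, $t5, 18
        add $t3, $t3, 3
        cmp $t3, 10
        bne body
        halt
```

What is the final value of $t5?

-53

$t5=1
$t0=8
$t3=1
$t5=1-18=-17
$t3=1+3=4
cmp $t3, 10  (cmp 4,10)
bne body: taken
$t5=(-17)-18=-35
$t3=4+3=7
cmp $t3, 10  (cmp 7,10)
bne body: taken
$t5=(-35)-18=-53
$t3=7+3=10
cmp $t3, 10  (cmp 10,10)
bne body: not taken
halt.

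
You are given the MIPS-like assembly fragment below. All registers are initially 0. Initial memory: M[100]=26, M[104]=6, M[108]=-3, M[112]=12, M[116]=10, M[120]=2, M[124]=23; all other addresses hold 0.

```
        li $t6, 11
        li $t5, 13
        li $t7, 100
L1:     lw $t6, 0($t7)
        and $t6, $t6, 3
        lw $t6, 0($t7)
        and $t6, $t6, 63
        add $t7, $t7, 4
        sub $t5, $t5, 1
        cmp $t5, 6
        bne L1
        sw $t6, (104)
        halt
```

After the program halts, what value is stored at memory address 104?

after li $t6, 11: $t6=11
after li $t5, 13: $t5=13
after li $t7, 100: $t7=100
after lw $t6, 0($t7): $t6=M[100]=26
after and $t6, $t6, 3: $t6=26&3=2
after lw $t6, 0($t7): $t6=M[100]=26
after and $t6, $t6, 63: $t6=26&63=26
after add $t7, $t7, 4: $t7=100+4=104
after sub $t5, $t5, 1: $t5=13-1=12
cmp $t5, 6  (cmp 12,6)
bne L1: taken
after lw $t6, 0($t7): $t6=M[104]=6
after and $t6, $t6, 3: $t6=6&3=2
after lw $t6, 0($t7): $t6=M[104]=6
after and $t6, $t6, 63: $t6=6&63=6
after add $t7, $t7, 4: $t7=104+4=108
after sub $t5, $t5, 1: $t5=12-1=11
cmp $t5, 6  (cmp 11,6)
bne L1: taken
after lw $t6, 0($t7): $t6=M[108]=-3
after and $t6, $t6, 3: $t6=(-3)&3=1
after lw $t6, 0($t7): $t6=M[108]=-3
after and $t6, $t6, 63: $t6=(-3)&63=61
after add $t7, $t7, 4: $t7=108+4=112
after sub $t5, $t5, 1: $t5=11-1=10
cmp $t5, 6  (cmp 10,6)
bne L1: taken
after lw $t6, 0($t7): $t6=M[112]=12
after and $t6, $t6, 3: $t6=12&3=0
after lw $t6, 0($t7): $t6=M[112]=12
after and $t6, $t6, 63: $t6=12&63=12
after add $t7, $t7, 4: $t7=112+4=116
after sub $t5, $t5, 1: $t5=10-1=9
cmp $t5, 6  (cmp 9,6)
bne L1: taken
after lw $t6, 0($t7): $t6=M[116]=10
after and $t6, $t6, 3: $t6=10&3=2
after lw $t6, 0($t7): $t6=M[116]=10
after and $t6, $t6, 63: $t6=10&63=10
after add $t7, $t7, 4: $t7=116+4=120
after sub $t5, $t5, 1: $t5=9-1=8
cmp $t5, 6  (cmp 8,6)
bne L1: taken
after lw $t6, 0($t7): $t6=M[120]=2
after and $t6, $t6, 3: $t6=2&3=2
after lw $t6, 0($t7): $t6=M[120]=2
after and $t6, $t6, 63: $t6=2&63=2
after add $t7, $t7, 4: $t7=120+4=124
after sub $t5, $t5, 1: $t5=8-1=7
cmp $t5, 6  (cmp 7,6)
bne L1: taken
after lw $t6, 0($t7): $t6=M[124]=23
after and $t6, $t6, 3: $t6=23&3=3
after lw $t6, 0($t7): $t6=M[124]=23
after and $t6, $t6, 63: $t6=23&63=23
after add $t7, $t7, 4: $t7=124+4=128
after sub $t5, $t5, 1: $t5=7-1=6
cmp $t5, 6  (cmp 6,6)
bne L1: not taken
sw $t6, (104) → M[104]=23
halt.

23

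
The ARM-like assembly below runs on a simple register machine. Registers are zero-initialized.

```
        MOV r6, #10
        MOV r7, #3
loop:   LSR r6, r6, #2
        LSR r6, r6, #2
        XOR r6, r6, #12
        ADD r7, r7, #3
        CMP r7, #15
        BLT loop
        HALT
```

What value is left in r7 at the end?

15

MOV r6, #10 → r6=10
MOV r7, #3 → r7=3
LSR r6, r6, #2 → r6=10>>2=2
LSR r6, r6, #2 → r6=2>>2=0
XOR r6, r6, #12 → r6=0^12=12
ADD r7, r7, #3 → r7=3+3=6
CMP r7, #15  (cmp 6,15)
BLT loop: taken
LSR r6, r6, #2 → r6=12>>2=3
LSR r6, r6, #2 → r6=3>>2=0
XOR r6, r6, #12 → r6=0^12=12
ADD r7, r7, #3 → r7=6+3=9
CMP r7, #15  (cmp 9,15)
BLT loop: taken
LSR r6, r6, #2 → r6=12>>2=3
LSR r6, r6, #2 → r6=3>>2=0
XOR r6, r6, #12 → r6=0^12=12
ADD r7, r7, #3 → r7=9+3=12
CMP r7, #15  (cmp 12,15)
BLT loop: taken
LSR r6, r6, #2 → r6=12>>2=3
LSR r6, r6, #2 → r6=3>>2=0
XOR r6, r6, #12 → r6=0^12=12
ADD r7, r7, #3 → r7=12+3=15
CMP r7, #15  (cmp 15,15)
BLT loop: not taken
halt.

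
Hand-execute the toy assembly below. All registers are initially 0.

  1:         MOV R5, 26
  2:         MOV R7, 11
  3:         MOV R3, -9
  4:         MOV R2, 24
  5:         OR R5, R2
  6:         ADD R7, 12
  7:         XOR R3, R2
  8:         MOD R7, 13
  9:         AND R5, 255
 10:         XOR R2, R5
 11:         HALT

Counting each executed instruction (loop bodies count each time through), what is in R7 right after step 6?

after MOV R5, 26: R5=26
after MOV R7, 11: R7=11
after MOV R3, -9: R3=-9
after MOV R2, 24: R2=24
after OR R5, R2: R5=26|24=26
after ADD R7, 12: R7=11+12=23
After step 6: R7 = 23.

23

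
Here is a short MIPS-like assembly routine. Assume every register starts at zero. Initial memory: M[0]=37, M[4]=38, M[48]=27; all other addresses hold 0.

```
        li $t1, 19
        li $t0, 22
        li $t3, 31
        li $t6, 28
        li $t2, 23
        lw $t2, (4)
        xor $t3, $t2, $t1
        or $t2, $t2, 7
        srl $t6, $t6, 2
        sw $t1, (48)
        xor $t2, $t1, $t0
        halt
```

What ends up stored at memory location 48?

after li $t1, 19: $t1=19
after li $t0, 22: $t0=22
after li $t3, 31: $t3=31
after li $t6, 28: $t6=28
after li $t2, 23: $t2=23
after lw $t2, (4): $t2=M[4]=38
after xor $t3, $t2, $t1: $t3=38^19=53
after or $t2, $t2, 7: $t2=38|7=39
after srl $t6, $t6, 2: $t6=28>>2=7
sw $t1, (48) → M[48]=19
after xor $t2, $t1, $t0: $t2=19^22=5
halt.

19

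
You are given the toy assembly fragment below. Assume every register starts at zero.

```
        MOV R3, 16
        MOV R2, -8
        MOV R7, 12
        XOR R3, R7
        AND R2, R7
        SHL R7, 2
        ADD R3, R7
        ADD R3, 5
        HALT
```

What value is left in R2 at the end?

8

R3=16
R2=-8
R7=12
R3=16^12=28
R2=(-8)&12=8
R7=12<<2=48
R3=28+48=76
R3=76+5=81
halt.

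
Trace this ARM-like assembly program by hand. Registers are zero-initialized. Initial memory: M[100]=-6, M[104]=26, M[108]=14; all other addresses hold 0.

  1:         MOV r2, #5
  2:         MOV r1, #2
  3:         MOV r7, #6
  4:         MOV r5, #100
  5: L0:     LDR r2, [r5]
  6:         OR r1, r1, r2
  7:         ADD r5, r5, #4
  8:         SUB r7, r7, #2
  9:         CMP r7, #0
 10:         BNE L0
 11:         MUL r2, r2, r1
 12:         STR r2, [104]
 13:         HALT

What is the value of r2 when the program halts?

MOV r2, #5 → r2=5
MOV r1, #2 → r1=2
MOV r7, #6 → r7=6
MOV r5, #100 → r5=100
LDR r2, [r5] → r2=M[100]=-6
OR r1, r1, r2 → r1=2|(-6)=-6
ADD r5, r5, #4 → r5=100+4=104
SUB r7, r7, #2 → r7=6-2=4
CMP r7, #0  (cmp 4,0)
BNE L0: taken
LDR r2, [r5] → r2=M[104]=26
OR r1, r1, r2 → r1=(-6)|26=-6
ADD r5, r5, #4 → r5=104+4=108
SUB r7, r7, #2 → r7=4-2=2
CMP r7, #0  (cmp 2,0)
BNE L0: taken
LDR r2, [r5] → r2=M[108]=14
OR r1, r1, r2 → r1=(-6)|14=-2
ADD r5, r5, #4 → r5=108+4=112
SUB r7, r7, #2 → r7=2-2=0
CMP r7, #0  (cmp 0,0)
BNE L0: not taken
MUL r2, r2, r1 → r2=14*(-2)=-28
STR r2, [104] → M[104]=-28
halt.

-28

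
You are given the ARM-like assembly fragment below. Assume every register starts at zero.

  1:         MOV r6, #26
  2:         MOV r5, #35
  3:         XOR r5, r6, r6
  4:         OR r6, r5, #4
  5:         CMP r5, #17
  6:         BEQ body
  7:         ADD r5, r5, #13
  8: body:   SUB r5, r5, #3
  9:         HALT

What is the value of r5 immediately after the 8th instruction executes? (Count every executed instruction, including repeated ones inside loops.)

after MOV r6, #26: r6=26
after MOV r5, #35: r5=35
after XOR r5, r6, r6: r5=26^26=0
after OR r6, r5, #4: r6=0|4=4
CMP r5, #17  (cmp 0,17)
BEQ body: not taken
after ADD r5, r5, #13: r5=0+13=13
after SUB r5, r5, #3: r5=13-3=10
After step 8: r5 = 10.

10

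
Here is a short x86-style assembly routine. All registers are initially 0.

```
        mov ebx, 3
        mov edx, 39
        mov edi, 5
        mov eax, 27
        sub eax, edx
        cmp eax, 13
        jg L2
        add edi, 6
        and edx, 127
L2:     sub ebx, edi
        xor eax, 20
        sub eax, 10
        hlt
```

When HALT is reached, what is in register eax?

mov ebx, 3 → ebx=3
mov edx, 39 → edx=39
mov edi, 5 → edi=5
mov eax, 27 → eax=27
sub eax, edx → eax=27-39=-12
cmp eax, 13  (cmp -12,13)
jg L2: not taken
add edi, 6 → edi=5+6=11
and edx, 127 → edx=39&127=39
sub ebx, edi → ebx=3-11=-8
xor eax, 20 → eax=(-12)^20=-32
sub eax, 10 → eax=(-32)-10=-42
halt.

-42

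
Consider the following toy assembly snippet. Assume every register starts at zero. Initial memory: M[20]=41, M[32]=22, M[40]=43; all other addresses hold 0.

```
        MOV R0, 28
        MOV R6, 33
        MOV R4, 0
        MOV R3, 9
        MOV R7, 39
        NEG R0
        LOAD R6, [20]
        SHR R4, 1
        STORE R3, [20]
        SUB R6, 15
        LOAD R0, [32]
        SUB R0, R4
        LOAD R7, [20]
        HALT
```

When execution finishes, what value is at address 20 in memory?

R0=28
R6=33
R4=0
R3=9
R7=39
R0=-(28)=-28
R6=M[20]=41
R4=0>>1=0
STORE R3, [20] → M[20]=9
R6=41-15=26
R0=M[32]=22
R0=22-0=22
R7=M[20]=9
halt.

9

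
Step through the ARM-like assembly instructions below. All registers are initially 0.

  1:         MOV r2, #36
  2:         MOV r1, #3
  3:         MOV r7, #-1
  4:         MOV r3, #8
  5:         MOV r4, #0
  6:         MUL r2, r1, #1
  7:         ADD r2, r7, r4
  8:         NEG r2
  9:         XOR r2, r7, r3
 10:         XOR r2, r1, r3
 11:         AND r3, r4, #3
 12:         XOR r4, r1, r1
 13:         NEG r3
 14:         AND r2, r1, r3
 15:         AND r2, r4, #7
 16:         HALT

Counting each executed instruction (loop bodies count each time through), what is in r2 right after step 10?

11

MOV r2, #36 → r2=36
MOV r1, #3 → r1=3
MOV r7, #-1 → r7=-1
MOV r3, #8 → r3=8
MOV r4, #0 → r4=0
MUL r2, r1, #1 → r2=3*1=3
ADD r2, r7, r4 → r2=(-1)+0=-1
NEG r2 → r2=-(-1)=1
XOR r2, r7, r3 → r2=(-1)^8=-9
XOR r2, r1, r3 → r2=3^8=11
After step 10: r2 = 11.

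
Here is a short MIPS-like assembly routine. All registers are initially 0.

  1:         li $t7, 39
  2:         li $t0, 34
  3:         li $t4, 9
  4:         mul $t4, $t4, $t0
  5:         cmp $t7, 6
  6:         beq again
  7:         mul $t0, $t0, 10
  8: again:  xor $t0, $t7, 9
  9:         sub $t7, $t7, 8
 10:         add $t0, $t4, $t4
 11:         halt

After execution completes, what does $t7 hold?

li $t7, 39 → $t7=39
li $t0, 34 → $t0=34
li $t4, 9 → $t4=9
mul $t4, $t4, $t0 → $t4=9*34=306
cmp $t7, 6  (cmp 39,6)
beq again: not taken
mul $t0, $t0, 10 → $t0=34*10=340
xor $t0, $t7, 9 → $t0=39^9=46
sub $t7, $t7, 8 → $t7=39-8=31
add $t0, $t4, $t4 → $t0=306+306=612
halt.

31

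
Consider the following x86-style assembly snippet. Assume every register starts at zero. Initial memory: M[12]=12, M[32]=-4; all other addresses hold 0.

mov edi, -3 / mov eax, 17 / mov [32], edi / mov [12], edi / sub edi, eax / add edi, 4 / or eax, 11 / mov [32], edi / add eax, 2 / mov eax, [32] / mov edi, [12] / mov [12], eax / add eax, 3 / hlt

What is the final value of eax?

mov edi, -3 → edi=-3
mov eax, 17 → eax=17
mov [32], edi → M[32]=-3
mov [12], edi → M[12]=-3
sub edi, eax → edi=(-3)-17=-20
add edi, 4 → edi=(-20)+4=-16
or eax, 11 → eax=17|11=27
mov [32], edi → M[32]=-16
add eax, 2 → eax=27+2=29
mov eax, [32] → eax=M[32]=-16
mov edi, [12] → edi=M[12]=-3
mov [12], eax → M[12]=-16
add eax, 3 → eax=(-16)+3=-13
halt.

-13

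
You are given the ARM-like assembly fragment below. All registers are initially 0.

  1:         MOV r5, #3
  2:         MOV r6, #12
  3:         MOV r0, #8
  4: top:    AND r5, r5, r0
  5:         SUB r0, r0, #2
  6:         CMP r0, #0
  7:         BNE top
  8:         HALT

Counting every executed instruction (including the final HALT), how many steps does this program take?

20

MOV r5, #3 → r5=3
MOV r6, #12 → r6=12
MOV r0, #8 → r0=8
AND r5, r5, r0 → r5=3&8=0
SUB r0, r0, #2 → r0=8-2=6
CMP r0, #0  (cmp 6,0)
BNE top: taken
AND r5, r5, r0 → r5=0&6=0
SUB r0, r0, #2 → r0=6-2=4
CMP r0, #0  (cmp 4,0)
BNE top: taken
AND r5, r5, r0 → r5=0&4=0
SUB r0, r0, #2 → r0=4-2=2
CMP r0, #0  (cmp 2,0)
BNE top: taken
AND r5, r5, r0 → r5=0&2=0
SUB r0, r0, #2 → r0=2-2=0
CMP r0, #0  (cmp 0,0)
BNE top: not taken
halt.
Total executed instructions: 20.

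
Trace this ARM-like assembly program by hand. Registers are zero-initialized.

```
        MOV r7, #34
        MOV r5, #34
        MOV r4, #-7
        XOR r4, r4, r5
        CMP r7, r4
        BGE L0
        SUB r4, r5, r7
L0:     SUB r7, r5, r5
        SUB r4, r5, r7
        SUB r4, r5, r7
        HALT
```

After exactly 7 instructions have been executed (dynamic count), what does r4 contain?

after MOV r7, #34: r7=34
after MOV r5, #34: r5=34
after MOV r4, #-7: r4=-7
after XOR r4, r4, r5: r4=(-7)^34=-37
CMP r7, r4  (cmp 34,-37)
BGE L0: taken
after SUB r7, r5, r5: r7=34-34=0
After step 7: r4 = -37.

-37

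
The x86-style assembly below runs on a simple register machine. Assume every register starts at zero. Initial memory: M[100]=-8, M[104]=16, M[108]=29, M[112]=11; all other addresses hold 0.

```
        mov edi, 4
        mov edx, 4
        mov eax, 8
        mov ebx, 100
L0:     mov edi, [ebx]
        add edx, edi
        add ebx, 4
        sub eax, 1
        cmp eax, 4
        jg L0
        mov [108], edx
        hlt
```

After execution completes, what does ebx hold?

after mov edi, 4: edi=4
after mov edx, 4: edx=4
after mov eax, 8: eax=8
after mov ebx, 100: ebx=100
after mov edi, [ebx]: edi=M[100]=-8
after add edx, edi: edx=4+(-8)=-4
after add ebx, 4: ebx=100+4=104
after sub eax, 1: eax=8-1=7
cmp eax, 4  (cmp 7,4)
jg L0: taken
after mov edi, [ebx]: edi=M[104]=16
after add edx, edi: edx=(-4)+16=12
after add ebx, 4: ebx=104+4=108
after sub eax, 1: eax=7-1=6
cmp eax, 4  (cmp 6,4)
jg L0: taken
after mov edi, [ebx]: edi=M[108]=29
after add edx, edi: edx=12+29=41
after add ebx, 4: ebx=108+4=112
after sub eax, 1: eax=6-1=5
cmp eax, 4  (cmp 5,4)
jg L0: taken
after mov edi, [ebx]: edi=M[112]=11
after add edx, edi: edx=41+11=52
after add ebx, 4: ebx=112+4=116
after sub eax, 1: eax=5-1=4
cmp eax, 4  (cmp 4,4)
jg L0: not taken
mov [108], edx → M[108]=52
halt.

116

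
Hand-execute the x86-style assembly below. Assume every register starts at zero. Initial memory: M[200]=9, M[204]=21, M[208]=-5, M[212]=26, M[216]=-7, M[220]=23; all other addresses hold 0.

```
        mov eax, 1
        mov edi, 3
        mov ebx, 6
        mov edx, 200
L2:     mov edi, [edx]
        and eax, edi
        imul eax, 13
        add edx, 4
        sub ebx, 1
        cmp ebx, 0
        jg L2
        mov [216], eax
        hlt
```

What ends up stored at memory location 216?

after mov eax, 1: eax=1
after mov edi, 3: edi=3
after mov ebx, 6: ebx=6
after mov edx, 200: edx=200
after mov edi, [edx]: edi=M[200]=9
after and eax, edi: eax=1&9=1
after imul eax, 13: eax=1*13=13
after add edx, 4: edx=200+4=204
after sub ebx, 1: ebx=6-1=5
cmp ebx, 0  (cmp 5,0)
jg L2: taken
after mov edi, [edx]: edi=M[204]=21
after and eax, edi: eax=13&21=5
after imul eax, 13: eax=5*13=65
after add edx, 4: edx=204+4=208
after sub ebx, 1: ebx=5-1=4
cmp ebx, 0  (cmp 4,0)
jg L2: taken
after mov edi, [edx]: edi=M[208]=-5
after and eax, edi: eax=65&(-5)=65
after imul eax, 13: eax=65*13=845
after add edx, 4: edx=208+4=212
after sub ebx, 1: ebx=4-1=3
cmp ebx, 0  (cmp 3,0)
jg L2: taken
after mov edi, [edx]: edi=M[212]=26
after and eax, edi: eax=845&26=8
after imul eax, 13: eax=8*13=104
after add edx, 4: edx=212+4=216
after sub ebx, 1: ebx=3-1=2
cmp ebx, 0  (cmp 2,0)
jg L2: taken
after mov edi, [edx]: edi=M[216]=-7
after and eax, edi: eax=104&(-7)=104
after imul eax, 13: eax=104*13=1352
after add edx, 4: edx=216+4=220
after sub ebx, 1: ebx=2-1=1
cmp ebx, 0  (cmp 1,0)
jg L2: taken
after mov edi, [edx]: edi=M[220]=23
after and eax, edi: eax=1352&23=0
after imul eax, 13: eax=0*13=0
after add edx, 4: edx=220+4=224
after sub ebx, 1: ebx=1-1=0
cmp ebx, 0  (cmp 0,0)
jg L2: not taken
mov [216], eax → M[216]=0
halt.

0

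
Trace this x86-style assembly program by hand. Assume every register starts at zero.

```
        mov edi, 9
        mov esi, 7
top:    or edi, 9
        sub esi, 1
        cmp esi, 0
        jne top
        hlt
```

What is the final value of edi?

edi=9
esi=7
edi=9|9=9
esi=7-1=6
cmp esi, 0  (cmp 6,0)
jne top: taken
edi=9|9=9
esi=6-1=5
cmp esi, 0  (cmp 5,0)
jne top: taken
edi=9|9=9
esi=5-1=4
cmp esi, 0  (cmp 4,0)
jne top: taken
edi=9|9=9
esi=4-1=3
cmp esi, 0  (cmp 3,0)
jne top: taken
edi=9|9=9
esi=3-1=2
cmp esi, 0  (cmp 2,0)
jne top: taken
edi=9|9=9
esi=2-1=1
cmp esi, 0  (cmp 1,0)
jne top: taken
edi=9|9=9
esi=1-1=0
cmp esi, 0  (cmp 0,0)
jne top: not taken
halt.

9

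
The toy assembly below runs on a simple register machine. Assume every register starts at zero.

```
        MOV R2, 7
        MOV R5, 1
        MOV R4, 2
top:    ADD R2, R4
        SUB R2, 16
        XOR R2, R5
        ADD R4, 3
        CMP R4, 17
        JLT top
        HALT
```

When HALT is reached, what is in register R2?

after MOV R2, 7: R2=7
after MOV R5, 1: R5=1
after MOV R4, 2: R4=2
after ADD R2, R4: R2=7+2=9
after SUB R2, 16: R2=9-16=-7
after XOR R2, R5: R2=(-7)^1=-8
after ADD R4, 3: R4=2+3=5
CMP R4, 17  (cmp 5,17)
JLT top: taken
after ADD R2, R4: R2=(-8)+5=-3
after SUB R2, 16: R2=(-3)-16=-19
after XOR R2, R5: R2=(-19)^1=-20
after ADD R4, 3: R4=5+3=8
CMP R4, 17  (cmp 8,17)
JLT top: taken
after ADD R2, R4: R2=(-20)+8=-12
after SUB R2, 16: R2=(-12)-16=-28
after XOR R2, R5: R2=(-28)^1=-27
after ADD R4, 3: R4=8+3=11
CMP R4, 17  (cmp 11,17)
JLT top: taken
after ADD R2, R4: R2=(-27)+11=-16
after SUB R2, 16: R2=(-16)-16=-32
after XOR R2, R5: R2=(-32)^1=-31
after ADD R4, 3: R4=11+3=14
CMP R4, 17  (cmp 14,17)
JLT top: taken
after ADD R2, R4: R2=(-31)+14=-17
after SUB R2, 16: R2=(-17)-16=-33
after XOR R2, R5: R2=(-33)^1=-34
after ADD R4, 3: R4=14+3=17
CMP R4, 17  (cmp 17,17)
JLT top: not taken
halt.

-34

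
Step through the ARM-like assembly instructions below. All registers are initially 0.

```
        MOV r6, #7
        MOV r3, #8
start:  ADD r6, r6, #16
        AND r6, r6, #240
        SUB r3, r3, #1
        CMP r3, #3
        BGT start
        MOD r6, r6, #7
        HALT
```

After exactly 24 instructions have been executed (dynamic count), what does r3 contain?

4

after MOV r6, #7: r6=7
after MOV r3, #8: r3=8
after ADD r6, r6, #16: r6=7+16=23
after AND r6, r6, #240: r6=23&240=16
after SUB r3, r3, #1: r3=8-1=7
CMP r3, #3  (cmp 7,3)
BGT start: taken
after ADD r6, r6, #16: r6=16+16=32
after AND r6, r6, #240: r6=32&240=32
after SUB r3, r3, #1: r3=7-1=6
CMP r3, #3  (cmp 6,3)
BGT start: taken
after ADD r6, r6, #16: r6=32+16=48
after AND r6, r6, #240: r6=48&240=48
after SUB r3, r3, #1: r3=6-1=5
CMP r3, #3  (cmp 5,3)
BGT start: taken
after ADD r6, r6, #16: r6=48+16=64
after AND r6, r6, #240: r6=64&240=64
after SUB r3, r3, #1: r3=5-1=4
CMP r3, #3  (cmp 4,3)
BGT start: taken
after ADD r6, r6, #16: r6=64+16=80
after AND r6, r6, #240: r6=80&240=80
After step 24: r3 = 4.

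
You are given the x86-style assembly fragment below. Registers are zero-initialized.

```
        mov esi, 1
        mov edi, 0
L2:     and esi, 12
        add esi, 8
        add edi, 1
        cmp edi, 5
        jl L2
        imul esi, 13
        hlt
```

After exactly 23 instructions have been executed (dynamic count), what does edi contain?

4

after mov esi, 1: esi=1
after mov edi, 0: edi=0
after and esi, 12: esi=1&12=0
after add esi, 8: esi=0+8=8
after add edi, 1: edi=0+1=1
cmp edi, 5  (cmp 1,5)
jl L2: taken
after and esi, 12: esi=8&12=8
after add esi, 8: esi=8+8=16
after add edi, 1: edi=1+1=2
cmp edi, 5  (cmp 2,5)
jl L2: taken
after and esi, 12: esi=16&12=0
after add esi, 8: esi=0+8=8
after add edi, 1: edi=2+1=3
cmp edi, 5  (cmp 3,5)
jl L2: taken
after and esi, 12: esi=8&12=8
after add esi, 8: esi=8+8=16
after add edi, 1: edi=3+1=4
cmp edi, 5  (cmp 4,5)
jl L2: taken
after and esi, 12: esi=16&12=0
After step 23: edi = 4.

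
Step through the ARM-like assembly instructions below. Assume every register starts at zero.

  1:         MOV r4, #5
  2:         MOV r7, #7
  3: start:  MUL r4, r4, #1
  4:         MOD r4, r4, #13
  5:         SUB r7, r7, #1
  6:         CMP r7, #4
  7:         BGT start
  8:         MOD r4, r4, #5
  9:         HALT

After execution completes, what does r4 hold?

0

r4=5
r7=7
r4=5*1=5
r4=5%13=5
r7=7-1=6
CMP r7, #4  (cmp 6,4)
BGT start: taken
r4=5*1=5
r4=5%13=5
r7=6-1=5
CMP r7, #4  (cmp 5,4)
BGT start: taken
r4=5*1=5
r4=5%13=5
r7=5-1=4
CMP r7, #4  (cmp 4,4)
BGT start: not taken
r4=5%5=0
halt.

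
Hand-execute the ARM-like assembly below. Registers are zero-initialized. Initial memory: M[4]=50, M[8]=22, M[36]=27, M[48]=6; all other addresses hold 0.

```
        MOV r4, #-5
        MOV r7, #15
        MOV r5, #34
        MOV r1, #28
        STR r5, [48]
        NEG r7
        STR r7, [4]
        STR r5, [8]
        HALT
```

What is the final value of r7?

-15

MOV r4, #-5 → r4=-5
MOV r7, #15 → r7=15
MOV r5, #34 → r5=34
MOV r1, #28 → r1=28
STR r5, [48] → M[48]=34
NEG r7 → r7=-(15)=-15
STR r7, [4] → M[4]=-15
STR r5, [8] → M[8]=34
halt.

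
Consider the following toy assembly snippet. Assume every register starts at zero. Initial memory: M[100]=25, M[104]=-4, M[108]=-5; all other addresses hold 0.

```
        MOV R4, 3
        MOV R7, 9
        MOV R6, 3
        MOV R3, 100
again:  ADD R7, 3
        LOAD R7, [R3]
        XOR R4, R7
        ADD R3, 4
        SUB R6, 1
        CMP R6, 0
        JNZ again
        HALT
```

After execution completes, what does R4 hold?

29

MOV R4, 3 → R4=3
MOV R7, 9 → R7=9
MOV R6, 3 → R6=3
MOV R3, 100 → R3=100
ADD R7, 3 → R7=9+3=12
LOAD R7, [R3] → R7=M[100]=25
XOR R4, R7 → R4=3^25=26
ADD R3, 4 → R3=100+4=104
SUB R6, 1 → R6=3-1=2
CMP R6, 0  (cmp 2,0)
JNZ again: taken
ADD R7, 3 → R7=25+3=28
LOAD R7, [R3] → R7=M[104]=-4
XOR R4, R7 → R4=26^(-4)=-26
ADD R3, 4 → R3=104+4=108
SUB R6, 1 → R6=2-1=1
CMP R6, 0  (cmp 1,0)
JNZ again: taken
ADD R7, 3 → R7=(-4)+3=-1
LOAD R7, [R3] → R7=M[108]=-5
XOR R4, R7 → R4=(-26)^(-5)=29
ADD R3, 4 → R3=108+4=112
SUB R6, 1 → R6=1-1=0
CMP R6, 0  (cmp 0,0)
JNZ again: not taken
halt.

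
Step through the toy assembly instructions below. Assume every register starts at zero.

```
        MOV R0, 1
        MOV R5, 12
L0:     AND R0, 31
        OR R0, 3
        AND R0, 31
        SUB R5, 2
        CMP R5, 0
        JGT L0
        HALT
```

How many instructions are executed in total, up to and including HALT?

after MOV R0, 1: R0=1
after MOV R5, 12: R5=12
after AND R0, 31: R0=1&31=1
after OR R0, 3: R0=1|3=3
after AND R0, 31: R0=3&31=3
after SUB R5, 2: R5=12-2=10
CMP R5, 0  (cmp 10,0)
JGT L0: taken
after AND R0, 31: R0=3&31=3
after OR R0, 3: R0=3|3=3
after AND R0, 31: R0=3&31=3
after SUB R5, 2: R5=10-2=8
CMP R5, 0  (cmp 8,0)
JGT L0: taken
after AND R0, 31: R0=3&31=3
after OR R0, 3: R0=3|3=3
after AND R0, 31: R0=3&31=3
after SUB R5, 2: R5=8-2=6
CMP R5, 0  (cmp 6,0)
JGT L0: taken
after AND R0, 31: R0=3&31=3
after OR R0, 3: R0=3|3=3
after AND R0, 31: R0=3&31=3
after SUB R5, 2: R5=6-2=4
CMP R5, 0  (cmp 4,0)
JGT L0: taken
after AND R0, 31: R0=3&31=3
after OR R0, 3: R0=3|3=3
after AND R0, 31: R0=3&31=3
after SUB R5, 2: R5=4-2=2
CMP R5, 0  (cmp 2,0)
JGT L0: taken
after AND R0, 31: R0=3&31=3
after OR R0, 3: R0=3|3=3
after AND R0, 31: R0=3&31=3
after SUB R5, 2: R5=2-2=0
CMP R5, 0  (cmp 0,0)
JGT L0: not taken
halt.
Total executed instructions: 39.

39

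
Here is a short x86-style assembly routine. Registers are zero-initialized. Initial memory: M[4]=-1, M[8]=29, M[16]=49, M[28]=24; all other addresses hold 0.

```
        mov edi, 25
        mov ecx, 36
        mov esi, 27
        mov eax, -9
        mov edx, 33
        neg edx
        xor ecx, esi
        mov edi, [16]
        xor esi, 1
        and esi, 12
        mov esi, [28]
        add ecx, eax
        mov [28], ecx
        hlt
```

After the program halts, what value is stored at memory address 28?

after mov edi, 25: edi=25
after mov ecx, 36: ecx=36
after mov esi, 27: esi=27
after mov eax, -9: eax=-9
after mov edx, 33: edx=33
after neg edx: edx=-(33)=-33
after xor ecx, esi: ecx=36^27=63
after mov edi, [16]: edi=M[16]=49
after xor esi, 1: esi=27^1=26
after and esi, 12: esi=26&12=8
after mov esi, [28]: esi=M[28]=24
after add ecx, eax: ecx=63+(-9)=54
mov [28], ecx → M[28]=54
halt.

54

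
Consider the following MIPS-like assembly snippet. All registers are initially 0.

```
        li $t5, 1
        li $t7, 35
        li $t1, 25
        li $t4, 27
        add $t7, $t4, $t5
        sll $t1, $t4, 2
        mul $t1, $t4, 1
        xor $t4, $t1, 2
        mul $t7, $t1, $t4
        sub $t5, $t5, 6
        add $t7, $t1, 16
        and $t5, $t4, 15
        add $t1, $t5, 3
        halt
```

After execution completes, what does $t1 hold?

12

$t5=1
$t7=35
$t1=25
$t4=27
$t7=27+1=28
$t1=27<<2=108
$t1=27*1=27
$t4=27^2=25
$t7=27*25=675
$t5=1-6=-5
$t7=27+16=43
$t5=25&15=9
$t1=9+3=12
halt.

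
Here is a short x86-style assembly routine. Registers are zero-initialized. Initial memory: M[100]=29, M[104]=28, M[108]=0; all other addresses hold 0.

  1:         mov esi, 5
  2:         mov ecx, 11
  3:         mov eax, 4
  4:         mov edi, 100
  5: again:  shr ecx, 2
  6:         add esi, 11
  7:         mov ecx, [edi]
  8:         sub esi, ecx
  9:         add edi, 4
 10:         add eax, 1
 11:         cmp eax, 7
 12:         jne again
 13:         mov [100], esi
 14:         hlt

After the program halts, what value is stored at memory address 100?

esi=5
ecx=11
eax=4
edi=100
ecx=11>>2=2
esi=5+11=16
ecx=M[100]=29
esi=16-29=-13
edi=100+4=104
eax=4+1=5
cmp eax, 7  (cmp 5,7)
jne again: taken
ecx=29>>2=7
esi=(-13)+11=-2
ecx=M[104]=28
esi=(-2)-28=-30
edi=104+4=108
eax=5+1=6
cmp eax, 7  (cmp 6,7)
jne again: taken
ecx=28>>2=7
esi=(-30)+11=-19
ecx=M[108]=0
esi=(-19)-0=-19
edi=108+4=112
eax=6+1=7
cmp eax, 7  (cmp 7,7)
jne again: not taken
mov [100], esi → M[100]=-19
halt.

-19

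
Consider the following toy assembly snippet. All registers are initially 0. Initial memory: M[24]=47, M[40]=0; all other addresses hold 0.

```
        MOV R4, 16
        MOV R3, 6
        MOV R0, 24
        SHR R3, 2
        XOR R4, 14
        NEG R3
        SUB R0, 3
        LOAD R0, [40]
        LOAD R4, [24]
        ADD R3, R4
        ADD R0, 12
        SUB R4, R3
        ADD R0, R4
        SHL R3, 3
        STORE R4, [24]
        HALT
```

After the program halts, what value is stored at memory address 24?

R4=16
R3=6
R0=24
R3=6>>2=1
R4=16^14=30
R3=-(1)=-1
R0=24-3=21
R0=M[40]=0
R4=M[24]=47
R3=(-1)+47=46
R0=0+12=12
R4=47-46=1
R0=12+1=13
R3=46<<3=368
STORE R4, [24] → M[24]=1
halt.

1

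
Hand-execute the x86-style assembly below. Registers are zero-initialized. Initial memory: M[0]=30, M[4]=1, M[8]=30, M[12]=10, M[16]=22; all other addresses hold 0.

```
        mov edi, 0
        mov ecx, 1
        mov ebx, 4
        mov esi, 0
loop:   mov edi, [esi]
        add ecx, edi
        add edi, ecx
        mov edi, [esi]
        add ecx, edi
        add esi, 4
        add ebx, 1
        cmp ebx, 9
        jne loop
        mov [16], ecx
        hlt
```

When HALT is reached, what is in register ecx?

edi=0
ecx=1
ebx=4
esi=0
edi=M[0]=30
ecx=1+30=31
edi=30+31=61
edi=M[0]=30
ecx=31+30=61
esi=0+4=4
ebx=4+1=5
cmp ebx, 9  (cmp 5,9)
jne loop: taken
edi=M[4]=1
ecx=61+1=62
edi=1+62=63
edi=M[4]=1
ecx=62+1=63
esi=4+4=8
ebx=5+1=6
cmp ebx, 9  (cmp 6,9)
jne loop: taken
edi=M[8]=30
ecx=63+30=93
edi=30+93=123
edi=M[8]=30
ecx=93+30=123
esi=8+4=12
ebx=6+1=7
cmp ebx, 9  (cmp 7,9)
jne loop: taken
edi=M[12]=10
ecx=123+10=133
edi=10+133=143
edi=M[12]=10
ecx=133+10=143
esi=12+4=16
ebx=7+1=8
cmp ebx, 9  (cmp 8,9)
jne loop: taken
edi=M[16]=22
ecx=143+22=165
edi=22+165=187
edi=M[16]=22
ecx=165+22=187
esi=16+4=20
ebx=8+1=9
cmp ebx, 9  (cmp 9,9)
jne loop: not taken
mov [16], ecx → M[16]=187
halt.

187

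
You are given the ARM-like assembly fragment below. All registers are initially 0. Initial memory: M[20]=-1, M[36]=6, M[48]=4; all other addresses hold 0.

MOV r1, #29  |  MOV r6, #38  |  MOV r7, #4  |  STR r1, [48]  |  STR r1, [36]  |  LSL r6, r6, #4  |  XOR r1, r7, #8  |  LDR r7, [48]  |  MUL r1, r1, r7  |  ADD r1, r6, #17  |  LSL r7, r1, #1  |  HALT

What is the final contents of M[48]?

29

after MOV r1, #29: r1=29
after MOV r6, #38: r6=38
after MOV r7, #4: r7=4
STR r1, [48] → M[48]=29
STR r1, [36] → M[36]=29
after LSL r6, r6, #4: r6=38<<4=608
after XOR r1, r7, #8: r1=4^8=12
after LDR r7, [48]: r7=M[48]=29
after MUL r1, r1, r7: r1=12*29=348
after ADD r1, r6, #17: r1=608+17=625
after LSL r7, r1, #1: r7=625<<1=1250
halt.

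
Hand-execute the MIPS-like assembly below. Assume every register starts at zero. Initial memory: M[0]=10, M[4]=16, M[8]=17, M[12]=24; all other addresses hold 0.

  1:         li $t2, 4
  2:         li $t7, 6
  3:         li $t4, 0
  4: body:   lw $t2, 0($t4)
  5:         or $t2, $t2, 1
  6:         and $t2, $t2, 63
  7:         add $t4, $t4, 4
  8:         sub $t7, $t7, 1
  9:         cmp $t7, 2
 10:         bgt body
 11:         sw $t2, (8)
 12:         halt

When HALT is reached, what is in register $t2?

$t2=4
$t7=6
$t4=0
$t2=M[0]=10
$t2=10|1=11
$t2=11&63=11
$t4=0+4=4
$t7=6-1=5
cmp $t7, 2  (cmp 5,2)
bgt body: taken
$t2=M[4]=16
$t2=16|1=17
$t2=17&63=17
$t4=4+4=8
$t7=5-1=4
cmp $t7, 2  (cmp 4,2)
bgt body: taken
$t2=M[8]=17
$t2=17|1=17
$t2=17&63=17
$t4=8+4=12
$t7=4-1=3
cmp $t7, 2  (cmp 3,2)
bgt body: taken
$t2=M[12]=24
$t2=24|1=25
$t2=25&63=25
$t4=12+4=16
$t7=3-1=2
cmp $t7, 2  (cmp 2,2)
bgt body: not taken
sw $t2, (8) → M[8]=25
halt.

25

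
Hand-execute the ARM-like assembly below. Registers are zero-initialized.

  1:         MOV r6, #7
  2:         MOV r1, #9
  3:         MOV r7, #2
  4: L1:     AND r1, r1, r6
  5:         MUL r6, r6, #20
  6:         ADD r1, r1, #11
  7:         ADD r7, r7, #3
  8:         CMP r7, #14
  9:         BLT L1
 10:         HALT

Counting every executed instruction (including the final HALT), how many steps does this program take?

28

r6=7
r1=9
r7=2
r1=9&7=1
r6=7*20=140
r1=1+11=12
r7=2+3=5
CMP r7, #14  (cmp 5,14)
BLT L1: taken
r1=12&140=12
r6=140*20=2800
r1=12+11=23
r7=5+3=8
CMP r7, #14  (cmp 8,14)
BLT L1: taken
r1=23&2800=16
r6=2800*20=56000
r1=16+11=27
r7=8+3=11
CMP r7, #14  (cmp 11,14)
BLT L1: taken
r1=27&56000=0
r6=56000*20=1120000
r1=0+11=11
r7=11+3=14
CMP r7, #14  (cmp 14,14)
BLT L1: not taken
halt.
Total executed instructions: 28.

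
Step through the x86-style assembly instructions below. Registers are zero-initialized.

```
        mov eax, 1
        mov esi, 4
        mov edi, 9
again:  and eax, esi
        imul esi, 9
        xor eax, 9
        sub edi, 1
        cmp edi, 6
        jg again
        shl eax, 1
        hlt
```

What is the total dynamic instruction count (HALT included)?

23

after mov eax, 1: eax=1
after mov esi, 4: esi=4
after mov edi, 9: edi=9
after and eax, esi: eax=1&4=0
after imul esi, 9: esi=4*9=36
after xor eax, 9: eax=0^9=9
after sub edi, 1: edi=9-1=8
cmp edi, 6  (cmp 8,6)
jg again: taken
after and eax, esi: eax=9&36=0
after imul esi, 9: esi=36*9=324
after xor eax, 9: eax=0^9=9
after sub edi, 1: edi=8-1=7
cmp edi, 6  (cmp 7,6)
jg again: taken
after and eax, esi: eax=9&324=0
after imul esi, 9: esi=324*9=2916
after xor eax, 9: eax=0^9=9
after sub edi, 1: edi=7-1=6
cmp edi, 6  (cmp 6,6)
jg again: not taken
after shl eax, 1: eax=9<<1=18
halt.
Total executed instructions: 23.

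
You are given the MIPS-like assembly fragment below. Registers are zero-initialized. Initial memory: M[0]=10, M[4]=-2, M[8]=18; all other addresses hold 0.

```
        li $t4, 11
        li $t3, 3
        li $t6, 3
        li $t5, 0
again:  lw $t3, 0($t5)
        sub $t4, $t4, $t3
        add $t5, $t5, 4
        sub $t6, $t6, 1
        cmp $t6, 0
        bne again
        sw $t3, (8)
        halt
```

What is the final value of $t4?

-15

after li $t4, 11: $t4=11
after li $t3, 3: $t3=3
after li $t6, 3: $t6=3
after li $t5, 0: $t5=0
after lw $t3, 0($t5): $t3=M[0]=10
after sub $t4, $t4, $t3: $t4=11-10=1
after add $t5, $t5, 4: $t5=0+4=4
after sub $t6, $t6, 1: $t6=3-1=2
cmp $t6, 0  (cmp 2,0)
bne again: taken
after lw $t3, 0($t5): $t3=M[4]=-2
after sub $t4, $t4, $t3: $t4=1-(-2)=3
after add $t5, $t5, 4: $t5=4+4=8
after sub $t6, $t6, 1: $t6=2-1=1
cmp $t6, 0  (cmp 1,0)
bne again: taken
after lw $t3, 0($t5): $t3=M[8]=18
after sub $t4, $t4, $t3: $t4=3-18=-15
after add $t5, $t5, 4: $t5=8+4=12
after sub $t6, $t6, 1: $t6=1-1=0
cmp $t6, 0  (cmp 0,0)
bne again: not taken
sw $t3, (8) → M[8]=18
halt.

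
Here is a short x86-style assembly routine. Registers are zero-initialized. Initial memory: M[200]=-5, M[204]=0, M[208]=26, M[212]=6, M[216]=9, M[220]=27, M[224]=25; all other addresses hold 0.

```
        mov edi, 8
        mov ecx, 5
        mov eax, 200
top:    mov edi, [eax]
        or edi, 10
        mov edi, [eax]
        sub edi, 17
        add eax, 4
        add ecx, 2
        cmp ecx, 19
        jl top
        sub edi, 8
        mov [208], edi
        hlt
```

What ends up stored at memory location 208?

mov edi, 8 → edi=8
mov ecx, 5 → ecx=5
mov eax, 200 → eax=200
mov edi, [eax] → edi=M[200]=-5
or edi, 10 → edi=(-5)|10=-5
mov edi, [eax] → edi=M[200]=-5
sub edi, 17 → edi=(-5)-17=-22
add eax, 4 → eax=200+4=204
add ecx, 2 → ecx=5+2=7
cmp ecx, 19  (cmp 7,19)
jl top: taken
mov edi, [eax] → edi=M[204]=0
or edi, 10 → edi=0|10=10
mov edi, [eax] → edi=M[204]=0
sub edi, 17 → edi=0-17=-17
add eax, 4 → eax=204+4=208
add ecx, 2 → ecx=7+2=9
cmp ecx, 19  (cmp 9,19)
jl top: taken
mov edi, [eax] → edi=M[208]=26
or edi, 10 → edi=26|10=26
mov edi, [eax] → edi=M[208]=26
sub edi, 17 → edi=26-17=9
add eax, 4 → eax=208+4=212
add ecx, 2 → ecx=9+2=11
cmp ecx, 19  (cmp 11,19)
jl top: taken
mov edi, [eax] → edi=M[212]=6
or edi, 10 → edi=6|10=14
mov edi, [eax] → edi=M[212]=6
sub edi, 17 → edi=6-17=-11
add eax, 4 → eax=212+4=216
add ecx, 2 → ecx=11+2=13
cmp ecx, 19  (cmp 13,19)
jl top: taken
mov edi, [eax] → edi=M[216]=9
or edi, 10 → edi=9|10=11
mov edi, [eax] → edi=M[216]=9
sub edi, 17 → edi=9-17=-8
add eax, 4 → eax=216+4=220
add ecx, 2 → ecx=13+2=15
cmp ecx, 19  (cmp 15,19)
jl top: taken
mov edi, [eax] → edi=M[220]=27
or edi, 10 → edi=27|10=27
mov edi, [eax] → edi=M[220]=27
sub edi, 17 → edi=27-17=10
add eax, 4 → eax=220+4=224
add ecx, 2 → ecx=15+2=17
cmp ecx, 19  (cmp 17,19)
jl top: taken
mov edi, [eax] → edi=M[224]=25
or edi, 10 → edi=25|10=27
mov edi, [eax] → edi=M[224]=25
sub edi, 17 → edi=25-17=8
add eax, 4 → eax=224+4=228
add ecx, 2 → ecx=17+2=19
cmp ecx, 19  (cmp 19,19)
jl top: not taken
sub edi, 8 → edi=8-8=0
mov [208], edi → M[208]=0
halt.

0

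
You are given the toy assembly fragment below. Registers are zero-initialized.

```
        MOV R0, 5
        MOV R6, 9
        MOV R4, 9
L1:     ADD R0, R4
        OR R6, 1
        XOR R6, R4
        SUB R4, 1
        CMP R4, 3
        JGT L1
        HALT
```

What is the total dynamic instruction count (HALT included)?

MOV R0, 5 → R0=5
MOV R6, 9 → R6=9
MOV R4, 9 → R4=9
ADD R0, R4 → R0=5+9=14
OR R6, 1 → R6=9|1=9
XOR R6, R4 → R6=9^9=0
SUB R4, 1 → R4=9-1=8
CMP R4, 3  (cmp 8,3)
JGT L1: taken
ADD R0, R4 → R0=14+8=22
OR R6, 1 → R6=0|1=1
XOR R6, R4 → R6=1^8=9
SUB R4, 1 → R4=8-1=7
CMP R4, 3  (cmp 7,3)
JGT L1: taken
ADD R0, R4 → R0=22+7=29
OR R6, 1 → R6=9|1=9
XOR R6, R4 → R6=9^7=14
SUB R4, 1 → R4=7-1=6
CMP R4, 3  (cmp 6,3)
JGT L1: taken
ADD R0, R4 → R0=29+6=35
OR R6, 1 → R6=14|1=15
XOR R6, R4 → R6=15^6=9
SUB R4, 1 → R4=6-1=5
CMP R4, 3  (cmp 5,3)
JGT L1: taken
ADD R0, R4 → R0=35+5=40
OR R6, 1 → R6=9|1=9
XOR R6, R4 → R6=9^5=12
SUB R4, 1 → R4=5-1=4
CMP R4, 3  (cmp 4,3)
JGT L1: taken
ADD R0, R4 → R0=40+4=44
OR R6, 1 → R6=12|1=13
XOR R6, R4 → R6=13^4=9
SUB R4, 1 → R4=4-1=3
CMP R4, 3  (cmp 3,3)
JGT L1: not taken
halt.
Total executed instructions: 40.

40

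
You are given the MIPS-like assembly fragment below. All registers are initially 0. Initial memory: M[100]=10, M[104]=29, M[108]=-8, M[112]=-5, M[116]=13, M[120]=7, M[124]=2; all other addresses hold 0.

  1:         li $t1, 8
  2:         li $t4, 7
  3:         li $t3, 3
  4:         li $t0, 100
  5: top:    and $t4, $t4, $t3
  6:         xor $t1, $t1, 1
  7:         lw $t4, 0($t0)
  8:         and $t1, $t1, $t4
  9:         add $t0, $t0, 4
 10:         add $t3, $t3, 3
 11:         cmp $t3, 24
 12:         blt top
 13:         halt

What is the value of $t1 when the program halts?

0

after li $t1, 8: $t1=8
after li $t4, 7: $t4=7
after li $t3, 3: $t3=3
after li $t0, 100: $t0=100
after and $t4, $t4, $t3: $t4=7&3=3
after xor $t1, $t1, 1: $t1=8^1=9
after lw $t4, 0($t0): $t4=M[100]=10
after and $t1, $t1, $t4: $t1=9&10=8
after add $t0, $t0, 4: $t0=100+4=104
after add $t3, $t3, 3: $t3=3+3=6
cmp $t3, 24  (cmp 6,24)
blt top: taken
after and $t4, $t4, $t3: $t4=10&6=2
after xor $t1, $t1, 1: $t1=8^1=9
after lw $t4, 0($t0): $t4=M[104]=29
after and $t1, $t1, $t4: $t1=9&29=9
after add $t0, $t0, 4: $t0=104+4=108
after add $t3, $t3, 3: $t3=6+3=9
cmp $t3, 24  (cmp 9,24)
blt top: taken
after and $t4, $t4, $t3: $t4=29&9=9
after xor $t1, $t1, 1: $t1=9^1=8
after lw $t4, 0($t0): $t4=M[108]=-8
after and $t1, $t1, $t4: $t1=8&(-8)=8
after add $t0, $t0, 4: $t0=108+4=112
after add $t3, $t3, 3: $t3=9+3=12
cmp $t3, 24  (cmp 12,24)
blt top: taken
after and $t4, $t4, $t3: $t4=(-8)&12=8
after xor $t1, $t1, 1: $t1=8^1=9
after lw $t4, 0($t0): $t4=M[112]=-5
after and $t1, $t1, $t4: $t1=9&(-5)=9
after add $t0, $t0, 4: $t0=112+4=116
after add $t3, $t3, 3: $t3=12+3=15
cmp $t3, 24  (cmp 15,24)
blt top: taken
after and $t4, $t4, $t3: $t4=(-5)&15=11
after xor $t1, $t1, 1: $t1=9^1=8
after lw $t4, 0($t0): $t4=M[116]=13
after and $t1, $t1, $t4: $t1=8&13=8
after add $t0, $t0, 4: $t0=116+4=120
after add $t3, $t3, 3: $t3=15+3=18
cmp $t3, 24  (cmp 18,24)
blt top: taken
after and $t4, $t4, $t3: $t4=13&18=0
after xor $t1, $t1, 1: $t1=8^1=9
after lw $t4, 0($t0): $t4=M[120]=7
after and $t1, $t1, $t4: $t1=9&7=1
after add $t0, $t0, 4: $t0=120+4=124
after add $t3, $t3, 3: $t3=18+3=21
cmp $t3, 24  (cmp 21,24)
blt top: taken
after and $t4, $t4, $t3: $t4=7&21=5
after xor $t1, $t1, 1: $t1=1^1=0
after lw $t4, 0($t0): $t4=M[124]=2
after and $t1, $t1, $t4: $t1=0&2=0
after add $t0, $t0, 4: $t0=124+4=128
after add $t3, $t3, 3: $t3=21+3=24
cmp $t3, 24  (cmp 24,24)
blt top: not taken
halt.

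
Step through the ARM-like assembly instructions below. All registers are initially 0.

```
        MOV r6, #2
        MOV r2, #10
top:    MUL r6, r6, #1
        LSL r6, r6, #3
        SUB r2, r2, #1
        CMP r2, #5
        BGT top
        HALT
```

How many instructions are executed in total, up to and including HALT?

after MOV r6, #2: r6=2
after MOV r2, #10: r2=10
after MUL r6, r6, #1: r6=2*1=2
after LSL r6, r6, #3: r6=2<<3=16
after SUB r2, r2, #1: r2=10-1=9
CMP r2, #5  (cmp 9,5)
BGT top: taken
after MUL r6, r6, #1: r6=16*1=16
after LSL r6, r6, #3: r6=16<<3=128
after SUB r2, r2, #1: r2=9-1=8
CMP r2, #5  (cmp 8,5)
BGT top: taken
after MUL r6, r6, #1: r6=128*1=128
after LSL r6, r6, #3: r6=128<<3=1024
after SUB r2, r2, #1: r2=8-1=7
CMP r2, #5  (cmp 7,5)
BGT top: taken
after MUL r6, r6, #1: r6=1024*1=1024
after LSL r6, r6, #3: r6=1024<<3=8192
after SUB r2, r2, #1: r2=7-1=6
CMP r2, #5  (cmp 6,5)
BGT top: taken
after MUL r6, r6, #1: r6=8192*1=8192
after LSL r6, r6, #3: r6=8192<<3=65536
after SUB r2, r2, #1: r2=6-1=5
CMP r2, #5  (cmp 5,5)
BGT top: not taken
halt.
Total executed instructions: 28.

28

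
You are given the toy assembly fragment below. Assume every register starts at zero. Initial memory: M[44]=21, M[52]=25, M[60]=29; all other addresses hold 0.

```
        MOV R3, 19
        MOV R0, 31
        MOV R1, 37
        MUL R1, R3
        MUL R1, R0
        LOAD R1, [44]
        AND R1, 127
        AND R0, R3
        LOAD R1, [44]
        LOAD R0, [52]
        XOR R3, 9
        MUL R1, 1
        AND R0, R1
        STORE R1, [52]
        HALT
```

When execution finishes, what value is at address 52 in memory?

R3=19
R0=31
R1=37
R1=37*19=703
R1=703*31=21793
R1=M[44]=21
R1=21&127=21
R0=31&19=19
R1=M[44]=21
R0=M[52]=25
R3=19^9=26
R1=21*1=21
R0=25&21=17
STORE R1, [52] → M[52]=21
halt.

21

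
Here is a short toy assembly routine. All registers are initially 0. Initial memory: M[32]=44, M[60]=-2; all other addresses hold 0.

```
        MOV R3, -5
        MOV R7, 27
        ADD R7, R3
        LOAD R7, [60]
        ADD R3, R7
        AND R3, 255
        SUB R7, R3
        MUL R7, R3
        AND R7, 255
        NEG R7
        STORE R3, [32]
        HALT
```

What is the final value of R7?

-221

R3=-5
R7=27
R7=27+(-5)=22
R7=M[60]=-2
R3=(-5)+(-2)=-7
R3=(-7)&255=249
R7=(-2)-249=-251
R7=(-251)*249=-62499
R7=(-62499)&255=221
R7=-(221)=-221
STORE R3, [32] → M[32]=249
halt.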